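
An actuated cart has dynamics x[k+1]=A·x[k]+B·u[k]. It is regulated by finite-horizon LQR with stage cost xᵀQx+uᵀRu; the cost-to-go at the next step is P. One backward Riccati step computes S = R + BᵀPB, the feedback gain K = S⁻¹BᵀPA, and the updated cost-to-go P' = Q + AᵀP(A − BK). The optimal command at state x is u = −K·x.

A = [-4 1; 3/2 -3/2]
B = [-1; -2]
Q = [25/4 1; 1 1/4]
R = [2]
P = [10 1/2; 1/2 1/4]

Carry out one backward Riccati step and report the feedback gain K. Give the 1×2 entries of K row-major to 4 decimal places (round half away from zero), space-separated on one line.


2.8333 -0.6333

BᵀP = [-11.0000 -1.0000]
S = R + BᵀPB = [2] + [13.0000] = [15.0000]
BᵀPA = [42.5000 -9.5000]
K = S⁻¹·BᵀPA = [2.8333 -0.6333]
A−BK = [-1.1667 0.3667; 7.1667 -2.7667]
AᵀP(A−BK) = [34.1458 -9.8958; -9.8958 3.0458]
P' = Q + AᵀP(A−BK) = [40.3958 -8.8958; -8.8958 3.2958]
tr(P') = 43.6917


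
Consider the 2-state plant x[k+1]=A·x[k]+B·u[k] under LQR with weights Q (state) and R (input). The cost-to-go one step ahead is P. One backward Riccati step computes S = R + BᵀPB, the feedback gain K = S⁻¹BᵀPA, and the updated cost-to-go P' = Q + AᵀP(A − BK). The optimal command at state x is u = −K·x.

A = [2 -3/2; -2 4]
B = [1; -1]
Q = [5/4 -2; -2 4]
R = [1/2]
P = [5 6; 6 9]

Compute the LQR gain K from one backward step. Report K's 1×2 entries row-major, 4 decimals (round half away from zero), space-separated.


1.6000 -4.2000

BᵀP = [-1.0000 -3.0000]
S = R + BᵀPB = [1/2] + [2.0000] = [2.5000]
BᵀPA = [4.0000 -10.5000]
K = S⁻¹·BᵀPA = [1.6000 -4.2000]
A−BK = [0.4000 2.7000; -0.4000 -0.2000]
AᵀP(A−BK) = [1.6000 -4.2000; -4.2000 39.1500]
P' = Q + AᵀP(A−BK) = [2.8500 -6.2000; -6.2000 43.1500]
tr(P') = 46.0000


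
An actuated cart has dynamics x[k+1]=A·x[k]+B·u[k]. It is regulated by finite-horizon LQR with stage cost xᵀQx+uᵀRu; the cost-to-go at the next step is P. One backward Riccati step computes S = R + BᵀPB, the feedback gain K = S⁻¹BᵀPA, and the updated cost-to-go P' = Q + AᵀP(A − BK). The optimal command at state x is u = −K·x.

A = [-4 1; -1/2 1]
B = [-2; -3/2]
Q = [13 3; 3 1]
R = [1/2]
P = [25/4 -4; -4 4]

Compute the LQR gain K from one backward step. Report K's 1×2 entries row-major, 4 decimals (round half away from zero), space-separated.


2.3810 -0.4286

BᵀP = [-6.5000 2.0000]
S = R + BᵀPB = [1/2] + [10.0000] = [10.5000]
BᵀPA = [25.0000 -4.5000]
K = S⁻¹·BᵀPA = [2.3810 -0.4286]
A−BK = [0.7619 0.1429; 3.0714 0.3571]
AᵀP(A−BK) = [25.4762 1.7143; 1.7143 0.3214]
P' = Q + AᵀP(A−BK) = [38.4762 4.7143; 4.7143 1.3214]
tr(P') = 39.7976


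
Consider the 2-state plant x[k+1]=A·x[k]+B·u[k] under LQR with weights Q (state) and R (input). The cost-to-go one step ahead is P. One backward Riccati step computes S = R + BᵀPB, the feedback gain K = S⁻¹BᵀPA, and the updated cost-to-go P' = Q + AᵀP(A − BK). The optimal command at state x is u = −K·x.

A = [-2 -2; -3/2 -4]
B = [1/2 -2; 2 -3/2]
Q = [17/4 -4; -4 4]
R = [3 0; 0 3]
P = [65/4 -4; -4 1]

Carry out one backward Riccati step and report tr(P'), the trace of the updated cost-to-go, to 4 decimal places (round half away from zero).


12.2896

BᵀP = [0.1250 0.0000; -26.5000 6.5000]
S = R + BᵀPB = [3 0; 0 3] + [0.0625 -0.2500; -0.2500 43.2500] = [3.0625 -0.2500; -0.2500 46.2500]
BᵀPA = [-0.2500 -0.2500; 43.2500 27.0000]
K = S⁻¹·BᵀPA = [-0.0053 -0.0340; 0.9351 0.5836]
A−BK = [-0.1271 -0.8158; -0.0867 -3.0566]
AᵀP(A−BK) = [2.8053 1.7508; 1.7508 1.2343]
P' = Q + AᵀP(A−BK) = [7.0553 -2.2492; -2.2492 5.2343]
tr(P') = 12.2896


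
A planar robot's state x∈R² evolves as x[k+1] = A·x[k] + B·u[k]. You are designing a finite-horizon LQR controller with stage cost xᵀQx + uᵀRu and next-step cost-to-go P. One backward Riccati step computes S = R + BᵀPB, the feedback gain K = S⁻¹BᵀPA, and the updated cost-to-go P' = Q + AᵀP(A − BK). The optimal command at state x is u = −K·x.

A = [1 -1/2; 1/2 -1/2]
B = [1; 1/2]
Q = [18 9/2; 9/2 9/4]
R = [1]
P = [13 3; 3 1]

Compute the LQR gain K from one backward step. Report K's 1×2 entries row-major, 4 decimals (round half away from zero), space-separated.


0.9420 -0.5217

BᵀP = [14.5000 3.5000]
S = R + BᵀPB = [1] + [16.2500] = [17.2500]
BᵀPA = [16.2500 -9.0000]
K = S⁻¹·BᵀPA = [0.9420 -0.5217]
A−BK = [0.0580 0.0217; 0.0290 -0.2391]
AᵀP(A−BK) = [0.9420 -0.5217; -0.5217 0.3043]
P' = Q + AᵀP(A−BK) = [18.9420 3.9783; 3.9783 2.5543]
tr(P') = 21.4964


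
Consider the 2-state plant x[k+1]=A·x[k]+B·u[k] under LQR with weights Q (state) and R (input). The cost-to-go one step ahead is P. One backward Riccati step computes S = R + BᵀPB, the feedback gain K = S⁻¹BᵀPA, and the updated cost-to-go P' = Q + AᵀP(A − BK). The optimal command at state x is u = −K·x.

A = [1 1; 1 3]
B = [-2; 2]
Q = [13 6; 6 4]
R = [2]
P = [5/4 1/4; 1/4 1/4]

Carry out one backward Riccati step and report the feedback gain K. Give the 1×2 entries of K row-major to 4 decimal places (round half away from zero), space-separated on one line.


-0.3333 -0.3333

BᵀP = [-2.0000 0.0000]
S = R + BᵀPB = [2] + [4.0000] = [6.0000]
BᵀPA = [-2.0000 -2.0000]
K = S⁻¹·BᵀPA = [-0.3333 -0.3333]
A−BK = [0.3333 0.3333; 1.6667 3.6667]
AᵀP(A−BK) = [1.3333 2.3333; 2.3333 4.3333]
P' = Q + AᵀP(A−BK) = [14.3333 8.3333; 8.3333 8.3333]
tr(P') = 22.6667


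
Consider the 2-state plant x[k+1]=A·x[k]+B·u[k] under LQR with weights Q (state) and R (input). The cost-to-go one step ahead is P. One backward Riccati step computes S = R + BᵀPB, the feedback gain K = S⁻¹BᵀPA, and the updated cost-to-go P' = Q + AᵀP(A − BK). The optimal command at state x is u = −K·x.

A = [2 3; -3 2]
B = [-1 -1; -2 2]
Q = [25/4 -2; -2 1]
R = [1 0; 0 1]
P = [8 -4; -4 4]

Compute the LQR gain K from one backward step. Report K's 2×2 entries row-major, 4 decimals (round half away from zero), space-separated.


BᵀP = [0.0000 -4.0000; -16.0000 12.0000]
S = R + BᵀPB = [1 0; 0 1] + [8.0000 -8.0000; -8.0000 40.0000] = [9.0000 -8.0000; -8.0000 41.0000]
BᵀPA = [12.0000 -8.0000; -68.0000 -24.0000]
K = S⁻¹·BᵀPA = [-0.1705 -1.7049; -1.6918 -0.9180]
A−BK = [0.1377 0.3770; 0.0426 0.4262]
AᵀP(A−BK) = [3.0033 2.0328; 2.0328 4.3279]
P' = Q + AᵀP(A−BK) = [9.2533 0.0328; 0.0328 5.3279]
tr(P') = 14.5811

-0.1705 -1.7049 -1.6918 -0.9180


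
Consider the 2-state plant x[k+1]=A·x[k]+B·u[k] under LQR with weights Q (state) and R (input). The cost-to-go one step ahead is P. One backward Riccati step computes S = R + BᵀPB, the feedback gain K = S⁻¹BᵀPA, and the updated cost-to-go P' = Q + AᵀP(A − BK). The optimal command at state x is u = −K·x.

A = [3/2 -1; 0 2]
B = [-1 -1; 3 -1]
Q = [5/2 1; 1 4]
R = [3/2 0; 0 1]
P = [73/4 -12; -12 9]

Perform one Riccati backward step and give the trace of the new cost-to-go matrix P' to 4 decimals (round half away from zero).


BᵀP = [-54.2500 39.0000; -6.2500 3.0000]
S = R + BᵀPB = [3/2 0; 0 1] + [171.2500 15.2500; 15.2500 3.2500] = [172.7500 15.2500; 15.2500 4.2500]
BᵀPA = [-81.3750 132.2500; -9.3750 12.2500]
K = S⁻¹·BᵀPA = [-0.4044 0.7481; -0.7547 0.1981]
A−BK = [0.3409 -0.0538; 0.4586 -0.0461]
AᵀP(A−BK) = [1.0765 -0.6437; -0.6437 0.8911]
P' = Q + AᵀP(A−BK) = [3.5765 0.3563; 0.3563 4.8911]
tr(P') = 8.4676

8.4676


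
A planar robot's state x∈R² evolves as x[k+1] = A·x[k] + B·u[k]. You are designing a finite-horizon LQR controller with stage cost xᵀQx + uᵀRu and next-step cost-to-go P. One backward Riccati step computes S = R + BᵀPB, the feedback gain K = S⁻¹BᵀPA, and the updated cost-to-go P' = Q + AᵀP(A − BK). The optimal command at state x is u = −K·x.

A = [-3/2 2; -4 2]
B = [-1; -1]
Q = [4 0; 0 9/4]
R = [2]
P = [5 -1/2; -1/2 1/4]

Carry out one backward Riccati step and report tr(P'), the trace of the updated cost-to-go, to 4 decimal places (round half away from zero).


BᵀP = [-4.5000 0.2500]
S = R + BᵀPB = [2] + [4.2500] = [6.2500]
BᵀPA = [5.7500 -8.5000]
K = S⁻¹·BᵀPA = [0.9200 -1.3600]
A−BK = [-0.5800 0.6400; -3.0800 0.6400]
AᵀP(A−BK) = [3.9600 -3.6800; -3.6800 5.4400]
P' = Q + AᵀP(A−BK) = [7.9600 -3.6800; -3.6800 7.6900]
tr(P') = 15.6500

15.6500


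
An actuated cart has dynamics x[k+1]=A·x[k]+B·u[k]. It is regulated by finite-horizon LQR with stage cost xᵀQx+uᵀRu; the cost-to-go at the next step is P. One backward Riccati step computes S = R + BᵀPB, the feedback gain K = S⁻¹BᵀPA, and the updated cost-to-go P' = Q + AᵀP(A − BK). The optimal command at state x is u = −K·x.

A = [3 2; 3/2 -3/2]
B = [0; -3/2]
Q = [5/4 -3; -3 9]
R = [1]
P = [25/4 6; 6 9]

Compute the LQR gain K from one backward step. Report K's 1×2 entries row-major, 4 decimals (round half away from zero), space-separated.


BᵀP = [-9.0000 -13.5000]
S = R + BᵀPB = [1] + [20.2500] = [21.2500]
BᵀPA = [-47.2500 2.2500]
K = S⁻¹·BᵀPA = [-2.2235 0.1059]
A−BK = [3.0000 2.0000; -1.8353 -1.3412]
AᵀP(A−BK) = [25.4382 13.2529; 13.2529 9.0118]
P' = Q + AᵀP(A−BK) = [26.6882 10.2529; 10.2529 18.0118]
tr(P') = 44.7000

-2.2235 0.1059


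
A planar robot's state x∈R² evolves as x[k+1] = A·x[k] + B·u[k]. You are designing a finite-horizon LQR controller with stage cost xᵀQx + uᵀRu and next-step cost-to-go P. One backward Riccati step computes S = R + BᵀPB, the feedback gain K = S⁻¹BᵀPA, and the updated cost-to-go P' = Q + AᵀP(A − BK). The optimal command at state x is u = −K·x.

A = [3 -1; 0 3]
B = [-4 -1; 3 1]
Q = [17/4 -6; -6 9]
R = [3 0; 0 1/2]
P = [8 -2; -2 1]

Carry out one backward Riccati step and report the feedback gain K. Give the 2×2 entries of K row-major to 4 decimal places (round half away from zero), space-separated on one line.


-0.5036 0.2007 -0.3942 0.6788

BᵀP = [-38.0000 11.0000; -10.0000 3.0000]
S = R + BᵀPB = [3 0; 0 1/2] + [185.0000 49.0000; 49.0000 13.0000] = [188.0000 49.0000; 49.0000 13.5000]
BᵀPA = [-114.0000 71.0000; -30.0000 19.0000]
K = S⁻¹·BᵀPA = [-0.5036 0.2007; -0.3942 0.6788]
A−BK = [0.5912 0.4818; 1.9051 1.7190]
AᵀP(A−BK) = [2.7591 1.2482; 1.2482 1.8504]
P' = Q + AᵀP(A−BK) = [7.0091 -4.7518; -4.7518 10.8504]
tr(P') = 17.8595


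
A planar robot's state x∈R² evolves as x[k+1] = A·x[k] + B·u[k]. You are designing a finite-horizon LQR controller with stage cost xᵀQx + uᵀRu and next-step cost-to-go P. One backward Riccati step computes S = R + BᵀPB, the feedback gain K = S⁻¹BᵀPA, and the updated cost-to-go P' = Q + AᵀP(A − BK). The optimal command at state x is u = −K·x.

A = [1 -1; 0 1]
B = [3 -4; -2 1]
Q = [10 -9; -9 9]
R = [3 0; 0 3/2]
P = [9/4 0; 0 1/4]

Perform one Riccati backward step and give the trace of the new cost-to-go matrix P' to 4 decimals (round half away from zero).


BᵀP = [6.7500 -0.5000; -9.0000 0.2500]
S = R + BᵀPB = [3 0; 0 3/2] + [21.2500 -27.5000; -27.5000 36.2500] = [24.2500 -27.5000; -27.5000 37.7500]
BᵀPA = [6.7500 -7.2500; -9.0000 9.2500]
K = S⁻¹·BᵀPA = [0.0459 -0.1213; -0.2049 0.1567]
A−BK = [0.0424 -0.0094; 0.2968 0.6007]
AᵀP(A−BK) = [0.0954 -0.0212; -0.0212 0.1714]
P' = Q + AᵀP(A−BK) = [10.0954 -9.0212; -9.0212 9.1714]
tr(P') = 19.2668

19.2668


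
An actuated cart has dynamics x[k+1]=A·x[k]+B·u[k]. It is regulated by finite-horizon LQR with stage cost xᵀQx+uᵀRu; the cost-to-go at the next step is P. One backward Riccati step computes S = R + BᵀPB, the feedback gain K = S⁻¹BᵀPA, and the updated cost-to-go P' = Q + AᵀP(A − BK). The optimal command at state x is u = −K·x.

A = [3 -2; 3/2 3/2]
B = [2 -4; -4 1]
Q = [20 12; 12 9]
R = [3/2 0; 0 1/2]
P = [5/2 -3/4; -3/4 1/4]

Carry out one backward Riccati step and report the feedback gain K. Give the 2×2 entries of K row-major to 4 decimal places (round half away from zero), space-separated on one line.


0.0236 -0.1402 -0.5682 0.4607

BᵀP = [8.0000 -2.5000; -10.7500 3.2500]
S = R + BᵀPB = [3/2 0; 0 1/2] + [26.0000 -34.5000; -34.5000 46.2500] = [27.5000 -34.5000; -34.5000 46.7500]
BᵀPA = [20.2500 -19.7500; -27.3750 26.3750]
K = S⁻¹·BᵀPA = [0.0236 -0.1402; -0.5682 0.4607]
A−BK = [0.6802 0.1232; 2.1625 0.4784]
AᵀP(A−BK) = [0.2816 -0.1116; -0.1116 0.1424]
P' = Q + AᵀP(A−BK) = [20.2816 11.8884; 11.8884 9.1424]
tr(P') = 29.4240


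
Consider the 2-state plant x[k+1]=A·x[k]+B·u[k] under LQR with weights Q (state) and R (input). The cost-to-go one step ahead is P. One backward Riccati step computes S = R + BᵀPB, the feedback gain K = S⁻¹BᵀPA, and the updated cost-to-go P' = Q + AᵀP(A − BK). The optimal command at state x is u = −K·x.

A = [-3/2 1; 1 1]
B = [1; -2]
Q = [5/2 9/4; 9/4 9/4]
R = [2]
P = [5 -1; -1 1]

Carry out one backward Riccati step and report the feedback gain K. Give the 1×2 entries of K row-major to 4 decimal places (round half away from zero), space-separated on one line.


-0.9000 0.2667

BᵀP = [7.0000 -3.0000]
S = R + BᵀPB = [2] + [13.0000] = [15.0000]
BᵀPA = [-13.5000 4.0000]
K = S⁻¹·BᵀPA = [-0.9000 0.2667]
A−BK = [-0.6000 0.7333; -0.8000 1.5333]
AᵀP(A−BK) = [3.1000 -2.4000; -2.4000 2.9333]
P' = Q + AᵀP(A−BK) = [5.6000 -0.1500; -0.1500 5.1833]
tr(P') = 10.7833


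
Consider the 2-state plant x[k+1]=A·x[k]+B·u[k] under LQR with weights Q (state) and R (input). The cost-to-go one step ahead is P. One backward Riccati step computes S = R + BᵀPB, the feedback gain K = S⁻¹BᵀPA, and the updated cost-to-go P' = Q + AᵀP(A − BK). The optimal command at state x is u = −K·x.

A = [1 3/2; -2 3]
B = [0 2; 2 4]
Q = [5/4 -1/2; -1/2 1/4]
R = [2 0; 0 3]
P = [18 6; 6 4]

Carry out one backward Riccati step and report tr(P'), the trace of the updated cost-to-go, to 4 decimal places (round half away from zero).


BᵀP = [12.0000 8.0000; 60.0000 28.0000]
S = R + BᵀPB = [2 0; 0 3] + [16.0000 56.0000; 56.0000 232.0000] = [18.0000 56.0000; 56.0000 235.0000]
BᵀPA = [-4.0000 42.0000; 4.0000 174.0000]
K = S⁻¹·BᵀPA = [-1.0640 0.1152; 0.2706 0.7130]
A−BK = [0.4589 0.0740; -0.9543 -0.0823]
AᵀP(A−BK) = [4.6618 0.6088; 0.6088 1.6042]
P' = Q + AᵀP(A−BK) = [5.9118 0.1088; 0.1088 1.8542]
tr(P') = 7.7660

7.7660


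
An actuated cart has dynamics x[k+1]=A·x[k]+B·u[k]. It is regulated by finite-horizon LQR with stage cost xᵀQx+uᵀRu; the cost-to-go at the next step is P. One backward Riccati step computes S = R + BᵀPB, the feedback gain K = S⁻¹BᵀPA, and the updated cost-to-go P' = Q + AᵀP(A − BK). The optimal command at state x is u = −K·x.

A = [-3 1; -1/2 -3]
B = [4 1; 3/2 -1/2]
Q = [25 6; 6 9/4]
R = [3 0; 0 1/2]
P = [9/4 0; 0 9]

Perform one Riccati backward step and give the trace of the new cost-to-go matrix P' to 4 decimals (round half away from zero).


BᵀP = [9.0000 13.5000; 2.2500 -4.5000]
S = R + BᵀPB = [3 0; 0 1/2] + [56.2500 2.2500; 2.2500 4.5000] = [59.2500 2.2500; 2.2500 5.0000]
BᵀPA = [-33.7500 -31.5000; -4.5000 15.7500]
K = S⁻¹·BᵀPA = [-0.5448 -0.6626; -0.6549 3.4482]
A−BK = [-0.1661 0.2022; -0.0103 -0.2820]
AᵀP(A−BK) = [1.1677 -0.0956; -0.0956 8.0699]
P' = Q + AᵀP(A−BK) = [26.1677 5.9044; 5.9044 10.3199]
tr(P') = 36.4876

36.4876


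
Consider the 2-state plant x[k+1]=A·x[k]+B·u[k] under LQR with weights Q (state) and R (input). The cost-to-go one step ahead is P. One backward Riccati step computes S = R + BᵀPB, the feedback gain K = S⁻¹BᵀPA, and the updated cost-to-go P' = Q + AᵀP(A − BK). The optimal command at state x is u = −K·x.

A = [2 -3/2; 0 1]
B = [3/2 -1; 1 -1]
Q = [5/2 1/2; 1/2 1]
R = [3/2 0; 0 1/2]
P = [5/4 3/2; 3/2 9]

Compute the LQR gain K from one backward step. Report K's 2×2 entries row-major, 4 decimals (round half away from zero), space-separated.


0.3988 -0.2628 0.0242 -0.7432

BᵀP = [3.3750 11.2500; -2.7500 -10.5000]
S = R + BᵀPB = [3/2 0; 0 1/2] + [16.3125 -14.6250; -14.6250 13.2500] = [17.8125 -14.6250; -14.6250 13.7500]
BᵀPA = [6.7500 6.1875; -5.5000 -6.3750]
K = S⁻¹·BᵀPA = [0.3988 -0.2628; 0.0242 -0.7432]
A−BK = [1.4260 -1.8489; -0.3746 0.5196]
AᵀP(A−BK) = [2.4411 -3.0634; -3.0634 4.2009]
P' = Q + AᵀP(A−BK) = [4.9411 -2.5634; -2.5634 5.2009]
tr(P') = 10.1420


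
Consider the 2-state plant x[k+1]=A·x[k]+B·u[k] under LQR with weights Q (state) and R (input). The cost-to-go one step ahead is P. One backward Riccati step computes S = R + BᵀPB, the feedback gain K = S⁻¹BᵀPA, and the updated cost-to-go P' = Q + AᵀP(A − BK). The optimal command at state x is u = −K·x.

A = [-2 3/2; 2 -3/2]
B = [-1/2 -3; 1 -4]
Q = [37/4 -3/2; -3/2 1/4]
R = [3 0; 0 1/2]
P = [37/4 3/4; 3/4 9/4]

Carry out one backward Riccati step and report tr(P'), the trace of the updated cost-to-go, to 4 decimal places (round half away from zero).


BᵀP = [-3.8750 1.8750; -30.7500 -11.2500]
S = R + BᵀPB = [3 0; 0 1/2] + [3.8125 4.1250; 4.1250 137.2500] = [6.8125 4.1250; 4.1250 137.7500]
BᵀPA = [11.5000 -8.6250; 39.0000 -29.2500]
K = S⁻¹·BᵀPA = [1.5446 -1.1585; 0.2369 -0.1776]
A−BK = [-0.5171 0.3878; 1.4028 -1.0521]
AᵀP(A−BK) = [12.9987 -9.7491; -9.7491 7.3118]
P' = Q + AᵀP(A−BK) = [22.2487 -11.2491; -11.2491 7.5618]
tr(P') = 29.8105

29.8105


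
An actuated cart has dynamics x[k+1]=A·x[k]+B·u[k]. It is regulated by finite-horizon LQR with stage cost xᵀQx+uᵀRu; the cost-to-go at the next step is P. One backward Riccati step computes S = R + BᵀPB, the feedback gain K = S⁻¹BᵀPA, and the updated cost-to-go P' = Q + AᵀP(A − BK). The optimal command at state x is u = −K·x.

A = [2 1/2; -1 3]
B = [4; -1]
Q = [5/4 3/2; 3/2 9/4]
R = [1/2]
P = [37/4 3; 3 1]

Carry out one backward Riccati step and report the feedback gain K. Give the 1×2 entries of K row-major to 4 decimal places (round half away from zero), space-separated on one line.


BᵀP = [34.0000 11.0000]
S = R + BᵀPB = [1/2] + [125.0000] = [125.5000]
BᵀPA = [57.0000 50.0000]
K = S⁻¹·BᵀPA = [0.4542 0.3984]
A−BK = [0.1833 -1.0936; -0.5458 3.3984]
AᵀP(A−BK) = [0.1116 0.0408; 0.0408 0.3922]
P' = Q + AᵀP(A−BK) = [1.3616 1.5408; 1.5408 2.6422]
tr(P') = 4.0037

0.4542 0.3984


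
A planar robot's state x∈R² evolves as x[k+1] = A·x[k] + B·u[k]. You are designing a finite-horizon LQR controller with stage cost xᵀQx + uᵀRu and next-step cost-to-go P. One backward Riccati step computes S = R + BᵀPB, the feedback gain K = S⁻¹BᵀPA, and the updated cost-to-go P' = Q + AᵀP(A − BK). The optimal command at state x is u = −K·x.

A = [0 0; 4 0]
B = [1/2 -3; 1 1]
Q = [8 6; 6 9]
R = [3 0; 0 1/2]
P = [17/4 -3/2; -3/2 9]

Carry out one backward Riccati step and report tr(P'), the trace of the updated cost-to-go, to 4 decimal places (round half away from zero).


42.7339

BᵀP = [0.6250 8.2500; -14.2500 13.5000]
S = R + BᵀPB = [3 0; 0 1/2] + [8.5625 6.3750; 6.3750 56.2500] = [11.5625 6.3750; 6.3750 56.7500]
BᵀPA = [33.0000 0.0000; 54.0000 0.0000]
K = S⁻¹·BᵀPA = [2.4832 0.0000; 0.6726 0.0000]
A−BK = [0.7762 0.0000; 0.8442 0.0000]
AᵀP(A−BK) = [25.7339 0.0000; 0.0000 0.0000]
P' = Q + AᵀP(A−BK) = [33.7339 6.0000; 6.0000 9.0000]
tr(P') = 42.7339


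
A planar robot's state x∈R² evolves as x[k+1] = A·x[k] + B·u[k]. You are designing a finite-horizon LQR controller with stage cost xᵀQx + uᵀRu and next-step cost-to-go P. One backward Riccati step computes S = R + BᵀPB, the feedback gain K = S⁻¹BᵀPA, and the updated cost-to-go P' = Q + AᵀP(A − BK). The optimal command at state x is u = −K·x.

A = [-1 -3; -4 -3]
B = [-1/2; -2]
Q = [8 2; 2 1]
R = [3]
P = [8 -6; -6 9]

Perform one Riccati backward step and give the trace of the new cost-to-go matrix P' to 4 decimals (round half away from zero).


BᵀP = [8.0000 -15.0000]
S = R + BᵀPB = [3] + [26.0000] = [29.0000]
BᵀPA = [52.0000 21.0000]
K = S⁻¹·BᵀPA = [1.7931 0.7241]
A−BK = [-0.1034 -2.6379; -0.4138 -1.5517]
AᵀP(A−BK) = [10.7586 4.3448; 4.3448 29.7931]
P' = Q + AᵀP(A−BK) = [18.7586 6.3448; 6.3448 30.7931]
tr(P') = 49.5517

49.5517


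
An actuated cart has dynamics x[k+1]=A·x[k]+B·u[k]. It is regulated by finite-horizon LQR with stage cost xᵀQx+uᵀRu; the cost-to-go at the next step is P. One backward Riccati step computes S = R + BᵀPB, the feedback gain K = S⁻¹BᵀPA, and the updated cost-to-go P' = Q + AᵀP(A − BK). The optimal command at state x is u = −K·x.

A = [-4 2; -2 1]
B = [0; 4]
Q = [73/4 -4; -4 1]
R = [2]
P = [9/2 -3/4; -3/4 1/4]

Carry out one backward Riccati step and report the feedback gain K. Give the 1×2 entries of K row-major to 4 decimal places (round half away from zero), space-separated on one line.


1.6667 -0.8333

BᵀP = [-3.0000 1.0000]
S = R + BᵀPB = [2] + [4.0000] = [6.0000]
BᵀPA = [10.0000 -5.0000]
K = S⁻¹·BᵀPA = [1.6667 -0.8333]
A−BK = [-4.0000 2.0000; -8.6667 4.3333]
AᵀP(A−BK) = [44.3333 -22.1667; -22.1667 11.0833]
P' = Q + AᵀP(A−BK) = [62.5833 -26.1667; -26.1667 12.0833]
tr(P') = 74.6667


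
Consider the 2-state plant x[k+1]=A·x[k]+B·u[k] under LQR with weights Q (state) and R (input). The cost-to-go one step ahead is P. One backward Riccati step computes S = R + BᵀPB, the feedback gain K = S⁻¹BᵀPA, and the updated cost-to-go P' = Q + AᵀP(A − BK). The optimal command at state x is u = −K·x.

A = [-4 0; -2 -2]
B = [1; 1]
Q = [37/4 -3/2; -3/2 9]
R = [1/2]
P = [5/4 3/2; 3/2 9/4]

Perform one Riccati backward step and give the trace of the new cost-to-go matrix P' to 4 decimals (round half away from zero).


BᵀP = [2.7500 3.7500]
S = R + BᵀPB = [1/2] + [6.5000] = [7.0000]
BᵀPA = [-18.5000 -7.5000]
K = S⁻¹·BᵀPA = [-2.6429 -1.0714]
A−BK = [-1.3571 1.0714; 0.6429 -0.9286]
AᵀP(A−BK) = [4.1071 1.1786; 1.1786 0.9643]
P' = Q + AᵀP(A−BK) = [13.3571 -0.3214; -0.3214 9.9643]
tr(P') = 23.3214

23.3214


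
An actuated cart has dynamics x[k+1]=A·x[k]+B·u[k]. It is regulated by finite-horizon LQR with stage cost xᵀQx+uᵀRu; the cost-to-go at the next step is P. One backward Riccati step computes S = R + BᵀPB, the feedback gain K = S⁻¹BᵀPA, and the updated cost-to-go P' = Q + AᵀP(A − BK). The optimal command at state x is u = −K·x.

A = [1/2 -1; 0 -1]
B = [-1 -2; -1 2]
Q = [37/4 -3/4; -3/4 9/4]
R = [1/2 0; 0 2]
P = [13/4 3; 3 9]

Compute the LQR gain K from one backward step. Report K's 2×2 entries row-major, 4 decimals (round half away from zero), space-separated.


BᵀP = [-6.2500 -12.0000; -0.5000 12.0000]
S = R + BᵀPB = [1/2 0; 0 2] + [18.2500 -11.5000; -11.5000 25.0000] = [18.7500 -11.5000; -11.5000 27.0000]
BᵀPA = [-3.1250 18.2500; -0.2500 -11.5000]
K = S⁻¹·BᵀPA = [-0.2333 0.9639; -0.1086 -0.0154]
A−BK = [0.0495 -0.0668; -0.0160 -0.0053]
AᵀP(A−BK) = [0.0563 -0.1166; -0.1166 0.4820]
P' = Q + AᵀP(A−BK) = [9.3063 -0.8666; -0.8666 2.7320]
tr(P') = 12.0383

-0.2333 0.9639 -0.1086 -0.0154


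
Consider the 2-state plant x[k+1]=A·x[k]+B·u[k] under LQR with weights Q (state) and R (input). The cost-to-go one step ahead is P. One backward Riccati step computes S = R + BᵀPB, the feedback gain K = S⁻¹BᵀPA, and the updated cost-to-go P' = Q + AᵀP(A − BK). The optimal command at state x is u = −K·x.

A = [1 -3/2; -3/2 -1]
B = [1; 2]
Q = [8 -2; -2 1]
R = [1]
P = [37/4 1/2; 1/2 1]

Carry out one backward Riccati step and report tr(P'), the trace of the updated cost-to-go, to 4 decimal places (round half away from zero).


20.0500

BᵀP = [10.2500 2.5000]
S = R + BᵀPB = [1] + [15.2500] = [16.2500]
BᵀPA = [6.5000 -17.8750]
K = S⁻¹·BᵀPA = [0.4000 -1.1000]
A−BK = [0.6000 -0.4000; -2.3000 1.2000]
AᵀP(A−BK) = [7.4000 -4.6000; -4.6000 3.6500]
P' = Q + AᵀP(A−BK) = [15.4000 -6.6000; -6.6000 4.6500]
tr(P') = 20.0500


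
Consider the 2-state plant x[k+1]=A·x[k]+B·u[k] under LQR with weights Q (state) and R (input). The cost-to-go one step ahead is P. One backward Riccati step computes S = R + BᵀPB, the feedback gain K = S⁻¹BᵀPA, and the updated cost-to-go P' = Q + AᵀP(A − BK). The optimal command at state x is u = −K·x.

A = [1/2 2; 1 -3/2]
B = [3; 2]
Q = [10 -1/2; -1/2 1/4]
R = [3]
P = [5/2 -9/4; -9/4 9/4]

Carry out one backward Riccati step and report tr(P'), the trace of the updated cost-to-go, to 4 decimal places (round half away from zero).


BᵀP = [3.0000 -2.2500]
S = R + BᵀPB = [3] + [4.5000] = [7.5000]
BᵀPA = [-0.7500 9.3750]
K = S⁻¹·BᵀPA = [-0.1000 1.2500]
A−BK = [0.8000 -1.7500; 1.2000 -4.0000]
AᵀP(A−BK) = [0.5500 -2.7500; -2.7500 16.8438]
P' = Q + AᵀP(A−BK) = [10.5500 -3.2500; -3.2500 17.0938]
tr(P') = 27.6438

27.6438


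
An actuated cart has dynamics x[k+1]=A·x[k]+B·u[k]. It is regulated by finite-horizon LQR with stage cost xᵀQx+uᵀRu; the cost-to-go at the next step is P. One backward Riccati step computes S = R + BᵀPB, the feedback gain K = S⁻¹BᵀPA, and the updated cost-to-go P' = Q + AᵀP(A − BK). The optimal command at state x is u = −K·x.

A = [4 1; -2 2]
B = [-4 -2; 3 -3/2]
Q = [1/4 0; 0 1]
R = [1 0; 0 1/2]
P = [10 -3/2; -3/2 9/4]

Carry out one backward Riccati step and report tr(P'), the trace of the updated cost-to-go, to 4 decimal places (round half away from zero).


2.4398

BᵀP = [-44.5000 12.7500; -17.7500 -0.3750]
S = R + BᵀPB = [1 0; 0 1/2] + [216.2500 69.8750; 69.8750 36.0625] = [217.2500 69.8750; 69.8750 36.5625]
BᵀPA = [-203.5000 -19.0000; -70.2500 -18.5000]
K = S⁻¹·BᵀPA = [-0.8272 0.1954; -0.3405 -0.8794]
A−BK = [0.0102 0.0228; -0.0292 0.0948]
AᵀP(A−BK) = [0.7461 -0.0163; -0.0163 0.4438]
P' = Q + AᵀP(A−BK) = [0.9961 -0.0163; -0.0163 1.4438]
tr(P') = 2.4398


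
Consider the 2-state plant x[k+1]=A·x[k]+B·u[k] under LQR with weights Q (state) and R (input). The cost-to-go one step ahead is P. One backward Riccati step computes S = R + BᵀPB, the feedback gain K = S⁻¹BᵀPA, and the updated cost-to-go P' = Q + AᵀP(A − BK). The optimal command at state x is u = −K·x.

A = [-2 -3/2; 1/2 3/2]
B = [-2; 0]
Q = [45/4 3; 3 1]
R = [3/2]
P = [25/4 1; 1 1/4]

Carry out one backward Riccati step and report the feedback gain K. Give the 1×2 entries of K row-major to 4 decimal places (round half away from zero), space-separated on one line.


BᵀP = [-12.5000 -2.0000]
S = R + BᵀPB = [3/2] + [25.0000] = [26.5000]
BᵀPA = [24.0000 15.7500]
K = S⁻¹·BᵀPA = [0.9057 0.5943]
A−BK = [-0.1887 -0.3113; 0.5000 1.5000]
AᵀP(A−BK) = [1.3267 0.9233; 0.9233 0.7642]
P' = Q + AᵀP(A−BK) = [12.5767 3.9233; 3.9233 1.7642]
tr(P') = 14.3408

0.9057 0.5943


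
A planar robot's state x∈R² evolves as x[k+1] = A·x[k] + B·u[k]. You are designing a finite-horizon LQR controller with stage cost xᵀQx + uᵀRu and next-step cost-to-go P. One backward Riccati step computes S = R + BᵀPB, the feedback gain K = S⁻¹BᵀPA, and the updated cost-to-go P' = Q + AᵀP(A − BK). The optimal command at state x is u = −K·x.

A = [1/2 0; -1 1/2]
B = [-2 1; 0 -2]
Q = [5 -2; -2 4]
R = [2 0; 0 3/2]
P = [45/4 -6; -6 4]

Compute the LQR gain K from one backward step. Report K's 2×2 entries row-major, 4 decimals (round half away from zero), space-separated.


-0.1100 -0.0284 0.3888 -0.1577

BᵀP = [-22.5000 12.0000; 23.2500 -14.0000]
S = R + BᵀPB = [2 0; 0 3/2] + [45.0000 -46.5000; -46.5000 51.2500] = [47.0000 -46.5000; -46.5000 52.7500]
BᵀPA = [-23.2500 6.0000; 25.6250 -7.0000]
K = S⁻¹·BᵀPA = [-0.1100 -0.0284; 0.3888 -0.1577]
A−BK = [-0.1088 0.1009; -0.2224 0.1845]
AᵀP(A−BK) = [0.2916 -0.1183; -0.1183 0.0662]
P' = Q + AᵀP(A−BK) = [5.2916 -2.1183; -2.1183 4.0662]
tr(P') = 9.3578


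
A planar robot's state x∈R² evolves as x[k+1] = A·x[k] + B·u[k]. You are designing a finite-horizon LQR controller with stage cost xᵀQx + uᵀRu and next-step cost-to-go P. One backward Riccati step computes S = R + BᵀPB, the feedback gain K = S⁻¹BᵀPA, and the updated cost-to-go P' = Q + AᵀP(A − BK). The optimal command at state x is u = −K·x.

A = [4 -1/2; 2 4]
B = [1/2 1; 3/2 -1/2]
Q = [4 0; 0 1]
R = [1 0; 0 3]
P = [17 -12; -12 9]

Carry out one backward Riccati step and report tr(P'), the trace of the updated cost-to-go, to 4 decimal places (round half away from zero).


30.6603

BᵀP = [-9.5000 7.5000; 23.0000 -16.5000]
S = R + BᵀPB = [1 0; 0 3] + [6.5000 -13.2500; -13.2500 31.2500] = [7.5000 -13.2500; -13.2500 34.2500]
BᵀPA = [-23.0000 34.7500; 59.0000 -77.5000]
K = S⁻¹·BᵀPA = [-0.0738 2.0085; 1.6941 -1.4858]
A−BK = [2.3428 -0.0184; 2.9577 0.2444]
AᵀP(A−BK) = [14.3520 -8.1445; -8.1445 11.3082]
P' = Q + AᵀP(A−BK) = [18.3520 -8.1445; -8.1445 12.3082]
tr(P') = 30.6603


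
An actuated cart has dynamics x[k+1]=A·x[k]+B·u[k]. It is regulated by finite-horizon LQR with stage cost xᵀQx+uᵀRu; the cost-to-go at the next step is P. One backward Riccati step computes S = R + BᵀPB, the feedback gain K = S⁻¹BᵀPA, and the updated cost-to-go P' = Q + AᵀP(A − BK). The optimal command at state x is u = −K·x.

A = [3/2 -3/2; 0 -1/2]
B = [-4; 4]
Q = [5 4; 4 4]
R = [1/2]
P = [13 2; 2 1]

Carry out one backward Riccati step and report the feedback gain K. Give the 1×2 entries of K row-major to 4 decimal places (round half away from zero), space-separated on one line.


-0.4112 0.4237

BᵀP = [-44.0000 -4.0000]
S = R + BᵀPB = [1/2] + [160.0000] = [160.5000]
BᵀPA = [-66.0000 68.0000]
K = S⁻¹·BᵀPA = [-0.4112 0.4237]
A−BK = [-0.1449 0.1947; 1.6449 -2.1947]
AᵀP(A−BK) = [2.1098 -2.7874; -2.7874 3.6900]
P' = Q + AᵀP(A−BK) = [7.1098 1.2126; 1.2126 7.6900]
tr(P') = 14.7998


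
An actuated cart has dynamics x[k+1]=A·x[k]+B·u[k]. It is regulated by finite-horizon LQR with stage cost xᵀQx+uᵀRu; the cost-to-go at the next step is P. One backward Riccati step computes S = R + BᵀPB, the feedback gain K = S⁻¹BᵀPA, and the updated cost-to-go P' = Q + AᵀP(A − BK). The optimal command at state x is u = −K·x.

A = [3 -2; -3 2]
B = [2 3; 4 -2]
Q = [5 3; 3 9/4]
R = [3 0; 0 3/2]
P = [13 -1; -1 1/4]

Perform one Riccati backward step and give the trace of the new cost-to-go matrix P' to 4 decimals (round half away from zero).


BᵀP = [22.0000 -1.0000; 41.0000 -3.5000]
S = R + BᵀPB = [3 0; 0 3/2] + [40.0000 68.0000; 68.0000 130.0000] = [43.0000 68.0000; 68.0000 131.5000]
BᵀPA = [69.0000 -46.0000; 133.5000 -89.0000]
K = S⁻¹·BᵀPA = [-0.0044 0.0029; 1.0175 -0.6783]
A−BK = [-0.0437 0.0291; -0.9476 0.6317]
AᵀP(A−BK) = [1.7194 -1.1463; -1.1463 0.7642]
P' = Q + AᵀP(A−BK) = [6.7194 1.8537; 1.8537 3.0142]
tr(P') = 9.7336

9.7336


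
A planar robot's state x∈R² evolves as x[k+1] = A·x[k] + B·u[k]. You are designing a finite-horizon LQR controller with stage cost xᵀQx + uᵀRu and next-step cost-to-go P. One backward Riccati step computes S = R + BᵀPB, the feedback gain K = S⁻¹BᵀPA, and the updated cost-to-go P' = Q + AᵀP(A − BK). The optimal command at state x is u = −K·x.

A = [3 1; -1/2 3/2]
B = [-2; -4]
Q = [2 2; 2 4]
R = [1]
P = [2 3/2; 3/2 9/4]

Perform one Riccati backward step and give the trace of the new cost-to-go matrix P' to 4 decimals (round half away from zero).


BᵀP = [-10.0000 -12.0000]
S = R + BᵀPB = [1] + [68.0000] = [69.0000]
BᵀPA = [-24.0000 -28.0000]
K = S⁻¹·BᵀPA = [-0.3478 -0.4058]
A−BK = [2.3043 0.1884; -1.8913 -0.1232]
AᵀP(A−BK) = [5.7147 0.5734; 0.5734 0.2002]
P' = Q + AᵀP(A−BK) = [7.7147 2.5734; 2.5734 4.2002]
tr(P') = 11.9149

11.9149


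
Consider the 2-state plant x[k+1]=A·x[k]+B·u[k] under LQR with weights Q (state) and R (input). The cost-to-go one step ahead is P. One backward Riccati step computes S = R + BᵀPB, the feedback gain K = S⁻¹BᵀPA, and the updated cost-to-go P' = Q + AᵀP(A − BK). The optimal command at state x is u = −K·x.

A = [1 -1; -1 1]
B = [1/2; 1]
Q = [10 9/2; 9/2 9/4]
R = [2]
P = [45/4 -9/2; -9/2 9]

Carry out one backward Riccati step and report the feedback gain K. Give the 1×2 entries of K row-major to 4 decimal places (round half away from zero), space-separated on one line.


BᵀP = [1.1250 6.7500]
S = R + BᵀPB = [2] + [7.3125] = [9.3125]
BᵀPA = [-5.6250 5.6250]
K = S⁻¹·BᵀPA = [-0.6040 0.6040]
A−BK = [1.3020 -1.3020; -0.3960 0.3960]
AᵀP(A−BK) = [25.8523 -25.8523; -25.8523 25.8523]
P' = Q + AᵀP(A−BK) = [35.8523 -21.3523; -21.3523 28.1023]
tr(P') = 63.9547

-0.6040 0.6040


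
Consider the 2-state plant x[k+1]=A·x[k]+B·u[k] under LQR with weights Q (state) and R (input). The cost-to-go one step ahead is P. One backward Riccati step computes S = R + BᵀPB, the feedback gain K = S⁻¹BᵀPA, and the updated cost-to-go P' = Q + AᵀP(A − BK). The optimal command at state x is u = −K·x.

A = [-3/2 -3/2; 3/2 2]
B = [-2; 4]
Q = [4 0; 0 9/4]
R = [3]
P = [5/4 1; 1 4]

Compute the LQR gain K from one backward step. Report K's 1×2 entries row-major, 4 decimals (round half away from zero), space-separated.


BᵀP = [1.5000 14.0000]
S = R + BᵀPB = [3] + [53.0000] = [56.0000]
BᵀPA = [18.7500 25.7500]
K = S⁻¹·BᵀPA = [0.3348 0.4598]
A−BK = [-0.8304 -0.5804; 0.1607 0.1607]
AᵀP(A−BK) = [1.0346 0.9408; 0.9408 0.9721]
P' = Q + AᵀP(A−BK) = [5.0346 0.9408; 0.9408 3.2221]
tr(P') = 8.2567

0.3348 0.4598


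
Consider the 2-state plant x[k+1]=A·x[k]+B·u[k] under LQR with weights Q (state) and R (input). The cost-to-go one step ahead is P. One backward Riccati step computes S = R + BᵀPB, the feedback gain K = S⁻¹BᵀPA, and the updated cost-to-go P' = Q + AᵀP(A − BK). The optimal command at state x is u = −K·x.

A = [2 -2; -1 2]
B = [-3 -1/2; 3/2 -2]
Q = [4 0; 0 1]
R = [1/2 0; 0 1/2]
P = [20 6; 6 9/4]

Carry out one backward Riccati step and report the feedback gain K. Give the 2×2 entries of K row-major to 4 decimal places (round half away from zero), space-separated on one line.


BᵀP = [-51.0000 -14.6250; -22.0000 -7.5000]
S = R + BᵀPB = [1/2 0; 0 1/2] + [131.0625 54.7500; 54.7500 26.0000] = [131.5625 54.7500; 54.7500 26.5000]
BᵀPA = [-87.3750 72.7500; -36.5000 29.0000]
K = S⁻¹·BᵀPA = [-0.6486 0.6958; -0.0373 -0.3432]
A−BK = [0.0355 -0.0843; -0.1018 0.2700]
AᵀP(A−BK) = [0.2162 -0.2319; -0.2319 0.3340]
P' = Q + AᵀP(A−BK) = [4.2162 -0.2319; -0.2319 1.3340]
tr(P') = 5.5502

-0.6486 0.6958 -0.0373 -0.3432


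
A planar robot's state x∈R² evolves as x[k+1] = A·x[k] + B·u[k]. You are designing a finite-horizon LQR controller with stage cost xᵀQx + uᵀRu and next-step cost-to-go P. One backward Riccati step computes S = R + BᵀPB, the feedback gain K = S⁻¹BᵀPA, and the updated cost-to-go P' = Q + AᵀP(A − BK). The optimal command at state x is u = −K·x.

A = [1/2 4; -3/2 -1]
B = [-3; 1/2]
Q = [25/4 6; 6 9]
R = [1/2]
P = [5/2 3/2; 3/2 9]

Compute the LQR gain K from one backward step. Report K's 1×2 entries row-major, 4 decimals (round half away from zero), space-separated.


BᵀP = [-6.7500 0.0000]
S = R + BᵀPB = [1/2] + [20.2500] = [20.7500]
BᵀPA = [-3.3750 -27.0000]
K = S⁻¹·BᵀPA = [-0.1627 -1.3012]
A−BK = [0.0120 0.0964; -1.4187 -0.3494]
AᵀP(A−BK) = [18.0761 4.3584; 4.3584 1.8675]
P' = Q + AᵀP(A−BK) = [24.3261 10.3584; 10.3584 10.8675]
tr(P') = 35.1935

-0.1627 -1.3012


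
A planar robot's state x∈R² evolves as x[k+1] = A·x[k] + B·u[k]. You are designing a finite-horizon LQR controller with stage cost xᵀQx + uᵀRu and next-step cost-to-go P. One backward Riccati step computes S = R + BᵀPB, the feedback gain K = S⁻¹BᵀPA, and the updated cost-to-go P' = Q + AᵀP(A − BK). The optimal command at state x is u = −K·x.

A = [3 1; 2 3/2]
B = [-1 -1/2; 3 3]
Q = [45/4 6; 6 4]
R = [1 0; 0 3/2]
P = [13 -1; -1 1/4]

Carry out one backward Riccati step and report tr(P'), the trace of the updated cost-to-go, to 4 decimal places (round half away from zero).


34.5992

BᵀP = [-16.0000 1.7500; -9.5000 1.2500]
S = R + BᵀPB = [1 0; 0 3/2] + [21.2500 13.2500; 13.2500 8.5000] = [22.2500 13.2500; 13.2500 10.0000]
BᵀPA = [-44.5000 -13.3750; -26.0000 -7.6250]
K = S⁻¹·BᵀPA = [-2.1411 -0.6971; 0.2370 0.1611]
A−BK = [0.9774 0.3835; 7.7124 3.1079]
AᵀP(A−BK) = [16.8815 6.4194; 6.4194 2.4677]
P' = Q + AᵀP(A−BK) = [28.1315 12.4194; 12.4194 6.4677]
tr(P') = 34.5992


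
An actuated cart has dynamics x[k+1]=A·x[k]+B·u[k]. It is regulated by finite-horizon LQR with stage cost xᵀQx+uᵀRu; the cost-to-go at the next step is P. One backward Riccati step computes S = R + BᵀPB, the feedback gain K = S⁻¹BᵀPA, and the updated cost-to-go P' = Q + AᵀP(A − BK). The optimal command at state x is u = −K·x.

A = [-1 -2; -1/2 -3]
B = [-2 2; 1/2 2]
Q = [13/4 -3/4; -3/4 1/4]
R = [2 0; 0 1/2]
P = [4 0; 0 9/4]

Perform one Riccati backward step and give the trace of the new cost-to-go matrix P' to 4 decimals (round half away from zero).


4.7714

BᵀP = [-8.0000 1.1250; 8.0000 4.5000]
S = R + BᵀPB = [2 0; 0 1/2] + [16.5625 -13.7500; -13.7500 25.0000] = [18.5625 -13.7500; -13.7500 25.5000]
BᵀPA = [7.4375 12.6250; -10.2500 -29.5000]
K = S⁻¹·BᵀPA = [0.1714 -0.2944; -0.3096 -1.3156]
A−BK = [-0.0381 0.0424; 0.0334 -0.2216]
AᵀP(A−BK) = [0.1150 0.0796; 0.0796 1.1564]
P' = Q + AᵀP(A−BK) = [3.3650 -0.6704; -0.6704 1.4064]
tr(P') = 4.7714


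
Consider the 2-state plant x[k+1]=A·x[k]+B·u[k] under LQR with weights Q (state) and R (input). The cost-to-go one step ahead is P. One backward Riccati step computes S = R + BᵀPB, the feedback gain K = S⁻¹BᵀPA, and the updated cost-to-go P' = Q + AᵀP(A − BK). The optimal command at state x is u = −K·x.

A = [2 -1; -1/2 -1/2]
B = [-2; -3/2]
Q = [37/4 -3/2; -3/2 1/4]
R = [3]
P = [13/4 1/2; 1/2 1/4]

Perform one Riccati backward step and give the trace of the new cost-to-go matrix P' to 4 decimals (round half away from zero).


BᵀP = [-7.2500 -1.3750]
S = R + BᵀPB = [3] + [16.5625] = [19.5625]
BᵀPA = [-13.8125 7.9375]
K = S⁻¹·BᵀPA = [-0.7061 0.4058]
A−BK = [0.5879 -0.1885; -1.5591 0.1086]
AᵀP(A−BK) = [2.3099 -1.0831; -1.0831 0.5919]
P' = Q + AᵀP(A−BK) = [11.5599 -2.5831; -2.5831 0.8419]
tr(P') = 12.4018

12.4018


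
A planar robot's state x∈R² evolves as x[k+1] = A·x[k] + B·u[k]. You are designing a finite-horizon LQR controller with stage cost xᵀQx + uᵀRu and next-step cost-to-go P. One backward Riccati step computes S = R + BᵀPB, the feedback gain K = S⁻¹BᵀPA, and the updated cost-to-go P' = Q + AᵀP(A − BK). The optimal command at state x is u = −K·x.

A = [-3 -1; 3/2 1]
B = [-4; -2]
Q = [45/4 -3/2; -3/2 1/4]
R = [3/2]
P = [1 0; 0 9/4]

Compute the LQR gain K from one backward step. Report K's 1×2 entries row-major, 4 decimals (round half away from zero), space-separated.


0.1981 -0.0189

BᵀP = [-4.0000 -4.5000]
S = R + BᵀPB = [3/2] + [25.0000] = [26.5000]
BᵀPA = [5.2500 -0.5000]
K = S⁻¹·BᵀPA = [0.1981 -0.0189]
A−BK = [-2.2075 -1.0755; 1.8962 0.9623]
AᵀP(A−BK) = [13.0224 6.4741; 6.4741 3.2406]
P' = Q + AᵀP(A−BK) = [24.2724 4.9741; 4.9741 3.4906]
tr(P') = 27.7630


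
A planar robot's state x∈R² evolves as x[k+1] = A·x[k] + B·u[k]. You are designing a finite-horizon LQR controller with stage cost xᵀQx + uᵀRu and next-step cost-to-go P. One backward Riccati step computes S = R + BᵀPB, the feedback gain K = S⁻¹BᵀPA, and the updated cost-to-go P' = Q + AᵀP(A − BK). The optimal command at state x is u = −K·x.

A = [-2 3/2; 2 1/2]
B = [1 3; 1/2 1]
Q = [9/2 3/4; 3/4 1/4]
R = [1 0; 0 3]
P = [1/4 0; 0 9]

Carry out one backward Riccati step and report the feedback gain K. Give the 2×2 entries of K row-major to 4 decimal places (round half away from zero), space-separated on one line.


1.5462 0.3529 0.5882 0.2647

BᵀP = [0.2500 4.5000; 0.7500 9.0000]
S = R + BᵀPB = [1 0; 0 3] + [2.5000 5.2500; 5.2500 11.2500] = [3.5000 5.2500; 5.2500 14.2500]
BᵀPA = [8.5000 2.6250; 16.5000 5.6250]
K = S⁻¹·BᵀPA = [1.5462 0.3529; 0.5882 0.2647]
A−BK = [-5.3109 0.3529; 0.6387 0.0588]
AᵀP(A−BK) = [14.1513 0.8824; 0.8824 0.3971]
P' = Q + AᵀP(A−BK) = [18.6513 1.6324; 1.6324 0.6471]
tr(P') = 19.2983


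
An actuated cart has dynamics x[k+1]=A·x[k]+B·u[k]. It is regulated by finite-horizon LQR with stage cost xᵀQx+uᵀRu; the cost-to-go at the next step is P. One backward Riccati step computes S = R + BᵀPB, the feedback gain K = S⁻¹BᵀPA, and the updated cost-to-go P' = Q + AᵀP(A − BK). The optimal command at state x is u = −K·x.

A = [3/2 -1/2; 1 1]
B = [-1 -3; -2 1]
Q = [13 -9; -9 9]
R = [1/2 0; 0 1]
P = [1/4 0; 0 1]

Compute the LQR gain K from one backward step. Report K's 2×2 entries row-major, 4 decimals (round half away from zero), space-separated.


-0.5503 -0.3356 -0.1913 0.2248

BᵀP = [-0.2500 -2.0000; -0.7500 1.0000]
S = R + BᵀPB = [1/2 0; 0 1] + [4.2500 -1.2500; -1.2500 3.2500] = [4.7500 -1.2500; -1.2500 4.2500]
BᵀPA = [-2.3750 -1.8750; -0.1250 1.3750]
K = S⁻¹·BᵀPA = [-0.5503 -0.3356; -0.1913 0.2248]
A−BK = [0.3758 -0.1611; 0.0906 0.1040]
AᵀP(A−BK) = [0.2315 0.0436; 0.0436 0.1242]
P' = Q + AᵀP(A−BK) = [13.2315 -8.9564; -8.9564 9.1242]
tr(P') = 22.3557
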